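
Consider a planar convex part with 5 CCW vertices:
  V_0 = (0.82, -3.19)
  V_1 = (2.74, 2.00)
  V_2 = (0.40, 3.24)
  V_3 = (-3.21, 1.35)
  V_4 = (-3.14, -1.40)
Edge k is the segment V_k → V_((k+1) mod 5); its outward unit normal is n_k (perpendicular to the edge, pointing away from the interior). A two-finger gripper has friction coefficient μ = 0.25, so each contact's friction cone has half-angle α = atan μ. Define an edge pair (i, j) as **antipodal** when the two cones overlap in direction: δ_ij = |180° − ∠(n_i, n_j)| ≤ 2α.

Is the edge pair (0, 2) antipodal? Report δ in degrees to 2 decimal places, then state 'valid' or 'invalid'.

δ = 42.06°, invalid

α = atan 0.25 = 14.04°;  2α = 28.07°
edge 0: e_0 = (+1.92, +5.19);  n_0 = (+0.9379, -0.3470)
edge 2: e_2 = (-3.61, -1.89);  n_2 = (-0.4638, +0.8859)
∠(n_0, n_2) = 137.94°
δ = |180° − 137.94°| = 42.06°
42.06° > 2α = 28.07°  →  invalid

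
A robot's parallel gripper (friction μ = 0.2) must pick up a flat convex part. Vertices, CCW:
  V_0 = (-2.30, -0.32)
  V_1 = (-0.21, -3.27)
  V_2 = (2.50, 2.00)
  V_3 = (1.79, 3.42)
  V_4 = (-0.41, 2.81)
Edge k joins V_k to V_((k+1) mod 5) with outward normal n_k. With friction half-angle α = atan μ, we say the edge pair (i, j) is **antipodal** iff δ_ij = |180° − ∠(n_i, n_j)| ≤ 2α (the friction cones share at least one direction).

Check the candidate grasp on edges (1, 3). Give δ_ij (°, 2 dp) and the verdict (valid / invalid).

δ = 47.29°, invalid

α = atan 0.2 = 11.31°;  2α = 22.62°
edge 1: e_1 = (+2.71, +5.27);  n_1 = (+0.8893, -0.4573)
edge 3: e_3 = (-2.20, -0.61);  n_3 = (-0.2672, +0.9636)
∠(n_1, n_3) = 132.71°
δ = |180° − 132.71°| = 47.29°
47.29° > 2α = 22.62°  →  invalid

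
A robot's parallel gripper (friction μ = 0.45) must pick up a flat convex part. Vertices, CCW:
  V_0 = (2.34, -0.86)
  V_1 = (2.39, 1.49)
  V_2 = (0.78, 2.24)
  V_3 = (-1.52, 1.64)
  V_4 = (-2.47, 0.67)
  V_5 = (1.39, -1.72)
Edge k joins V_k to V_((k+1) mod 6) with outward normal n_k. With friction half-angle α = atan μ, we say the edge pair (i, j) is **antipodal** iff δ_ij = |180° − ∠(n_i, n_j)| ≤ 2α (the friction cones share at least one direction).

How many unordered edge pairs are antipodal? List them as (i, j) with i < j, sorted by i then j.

α = atan 0.45 = 24.23°;  2α = 48.46°
n_0 = (+0.9998, -0.0213)
n_1 = (+0.4223, +0.9065)
n_2 = (-0.2524, +0.9676)
n_3 = (-0.7144, +0.6997)
n_4 = (-0.5264, -0.8502)
n_5 = (+0.6711, -0.7414)
  (0,1): δ = 113.76°  ·
  (0,2): δ = 74.16°  ·
  (0,3): δ = 43.18°  ✓
  (0,4): δ = 59.45°  ·
  (0,5): δ = 133.37°  ·
  (1,2): δ = 140.40°  ·
  (1,3): δ = 109.43°  ·
  (1,4): δ = 6.79°  ✓
  (1,5): δ = 67.13°  ·
  (2,3): δ = 149.02°  ·
  (2,4): δ = 46.39°  ✓
  (2,5): δ = 27.53°  ✓
  (3,4): δ = 77.36°  ·
  (3,5): δ = 3.44°  ✓
  (4,5): δ = 106.08°  ·
antipodal pairs: 5

count = 5; pairs: (0,3), (1,4), (2,4), (2,5), (3,5)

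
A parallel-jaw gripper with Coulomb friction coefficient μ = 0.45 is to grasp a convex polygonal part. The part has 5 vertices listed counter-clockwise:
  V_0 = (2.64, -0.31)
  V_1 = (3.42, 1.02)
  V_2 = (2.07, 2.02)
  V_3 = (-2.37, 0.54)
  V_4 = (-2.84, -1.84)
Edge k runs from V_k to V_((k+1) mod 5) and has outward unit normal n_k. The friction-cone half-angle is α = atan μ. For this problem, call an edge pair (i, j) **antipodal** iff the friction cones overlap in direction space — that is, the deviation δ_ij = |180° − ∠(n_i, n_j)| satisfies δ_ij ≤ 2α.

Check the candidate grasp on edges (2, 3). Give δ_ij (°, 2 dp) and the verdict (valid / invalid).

δ = 119.61°, invalid

α = atan 0.45 = 24.23°;  2α = 48.46°
edge 2: e_2 = (-4.44, -1.48);  n_2 = (-0.3162, +0.9487)
edge 3: e_3 = (-0.47, -2.38);  n_3 = (-0.9811, +0.1937)
∠(n_2, n_3) = 60.39°
δ = |180° − 60.39°| = 119.61°
119.61° > 2α = 48.46°  →  invalid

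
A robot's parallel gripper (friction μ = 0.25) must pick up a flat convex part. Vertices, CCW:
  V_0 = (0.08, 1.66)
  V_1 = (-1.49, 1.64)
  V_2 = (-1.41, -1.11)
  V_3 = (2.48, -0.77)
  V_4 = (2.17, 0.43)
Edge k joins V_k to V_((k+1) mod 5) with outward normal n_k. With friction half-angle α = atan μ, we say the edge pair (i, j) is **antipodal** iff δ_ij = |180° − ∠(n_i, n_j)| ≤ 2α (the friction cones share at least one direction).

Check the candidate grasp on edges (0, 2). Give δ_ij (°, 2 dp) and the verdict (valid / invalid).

α = atan 0.25 = 14.04°;  2α = 28.07°
edge 0: e_0 = (-1.57, -0.02);  n_0 = (-0.0127, +0.9999)
edge 2: e_2 = (+3.89, +0.34);  n_2 = (+0.0871, -0.9962)
∠(n_0, n_2) = 175.73°
δ = |180° − 175.73°| = 4.27°
4.27° ≤ 2α = 28.07°  →  valid

δ = 4.27°, valid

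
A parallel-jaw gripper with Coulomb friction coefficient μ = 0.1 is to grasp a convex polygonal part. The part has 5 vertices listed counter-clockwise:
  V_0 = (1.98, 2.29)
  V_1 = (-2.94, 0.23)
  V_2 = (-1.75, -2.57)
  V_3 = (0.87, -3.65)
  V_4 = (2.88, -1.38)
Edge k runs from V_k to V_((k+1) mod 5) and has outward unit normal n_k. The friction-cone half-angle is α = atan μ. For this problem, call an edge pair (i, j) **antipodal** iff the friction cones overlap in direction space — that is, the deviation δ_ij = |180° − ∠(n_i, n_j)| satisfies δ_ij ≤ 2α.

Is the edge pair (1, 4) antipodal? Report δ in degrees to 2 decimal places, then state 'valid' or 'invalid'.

δ = 9.25°, valid

α = atan 0.1 = 5.71°;  2α = 11.42°
edge 1: e_1 = (+1.19, -2.80);  n_1 = (-0.9203, -0.3911)
edge 4: e_4 = (-0.90, +3.67);  n_4 = (+0.9712, +0.2382)
∠(n_1, n_4) = 170.75°
δ = |180° − 170.75°| = 9.25°
9.25° ≤ 2α = 11.42°  →  valid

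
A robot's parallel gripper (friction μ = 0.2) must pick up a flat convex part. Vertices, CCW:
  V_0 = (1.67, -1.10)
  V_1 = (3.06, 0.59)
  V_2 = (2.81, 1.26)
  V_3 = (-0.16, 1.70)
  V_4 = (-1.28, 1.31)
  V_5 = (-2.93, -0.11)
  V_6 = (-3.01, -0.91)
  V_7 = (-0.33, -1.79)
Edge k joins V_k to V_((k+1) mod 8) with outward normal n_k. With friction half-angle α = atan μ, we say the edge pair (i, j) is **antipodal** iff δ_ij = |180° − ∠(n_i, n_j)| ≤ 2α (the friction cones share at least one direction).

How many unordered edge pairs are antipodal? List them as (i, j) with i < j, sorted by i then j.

count = 4; pairs: (0,4), (2,6), (3,7), (4,7)

α = atan 0.2 = 11.31°;  2α = 22.62°
n_0 = (+0.7723, -0.6352)
n_1 = (+0.9369, +0.3496)
n_2 = (+0.1465, +0.9892)
n_3 = (-0.3288, +0.9444)
n_4 = (-0.6523, +0.7580)
n_5 = (-0.9950, +0.0995)
n_6 = (-0.3120, -0.9501)
n_7 = (+0.3261, -0.9453)
  (0,1): δ = 120.10°  ·
  (0,2): δ = 58.99°  ·
  (0,3): δ = 31.36°  ·
  (0,4): δ = 9.85°  ✓
  (0,5): δ = 33.73°  ·
  (0,6): δ = 111.26°  ·
  (0,7): δ = 148.47°  ·
  (1,2): δ = 118.89°  ·
  (1,3): δ = 91.26°  ·
  (1,4): δ = 69.75°  ·
  (1,5): δ = 26.17°  ·
  (1,6): δ = 51.36°  ·
  (1,7): δ = 88.57°  ·
  (2,3): δ = 152.37°  ·
  (2,4): δ = 130.86°  ·
  (2,5): δ = 87.28°  ·
  (2,6): δ = 9.75°  ✓
  (2,7): δ = 27.46°  ·
  (3,4): δ = 158.48°  ·
  (3,5): δ = 114.91°  ·
  (3,6): δ = 37.38°  ·
  (3,7): δ = 0.16°  ✓
  (4,5): δ = 136.43°  ·
  (4,6): δ = 58.89°  ·
  (4,7): δ = 21.68°  ✓
  (5,6): δ = 102.47°  ·
  (5,7): δ = 65.25°  ·
  (6,7): δ = 142.79°  ·
antipodal pairs: 4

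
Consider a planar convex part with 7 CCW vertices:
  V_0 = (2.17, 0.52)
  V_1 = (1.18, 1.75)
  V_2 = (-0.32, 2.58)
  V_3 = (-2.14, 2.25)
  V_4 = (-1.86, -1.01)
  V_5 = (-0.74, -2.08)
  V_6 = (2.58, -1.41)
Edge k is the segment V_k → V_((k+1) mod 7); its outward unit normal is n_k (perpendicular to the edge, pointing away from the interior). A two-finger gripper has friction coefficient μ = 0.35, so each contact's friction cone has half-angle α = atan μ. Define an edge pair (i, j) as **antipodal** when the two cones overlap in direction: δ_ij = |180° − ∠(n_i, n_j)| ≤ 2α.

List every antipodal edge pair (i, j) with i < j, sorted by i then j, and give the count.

count = 6; pairs: (0,3), (0,4), (1,4), (2,5), (3,6), (4,6)

α = atan 0.35 = 19.29°;  2α = 38.58°
n_0 = (+0.7790, +0.6270)
n_1 = (+0.4842, +0.8750)
n_2 = (-0.1784, +0.9840)
n_3 = (-0.9963, -0.0856)
n_4 = (-0.6908, -0.7231)
n_5 = (+0.1978, -0.9802)
n_6 = (+0.9782, +0.2078)
  (0,1): δ = 157.79°  ·
  (0,2): δ = 118.55°  ·
  (0,3): δ = 33.92°  ✓
  (0,4): δ = 7.48°  ✓
  (0,5): δ = 62.58°  ·
  (0,6): δ = 153.16°  ·
  (1,2): δ = 140.77°  ·
  (1,3): δ = 56.13°  ·
  (1,4): δ = 14.73°  ✓
  (1,5): δ = 40.37°  ·
  (1,6): δ = 130.95°  ·
  (2,3): δ = 95.37°  ·
  (2,4): δ = 53.97°  ·
  (2,5): δ = 1.13°  ✓
  (2,6): δ = 91.72°  ·
  (3,4): δ = 138.60°  ·
  (3,5): δ = 83.50°  ·
  (3,6): δ = 7.08°  ✓
  (4,5): δ = 124.90°  ·
  (4,6): δ = 34.31°  ✓
  (5,6): δ = 89.42°  ·
antipodal pairs: 6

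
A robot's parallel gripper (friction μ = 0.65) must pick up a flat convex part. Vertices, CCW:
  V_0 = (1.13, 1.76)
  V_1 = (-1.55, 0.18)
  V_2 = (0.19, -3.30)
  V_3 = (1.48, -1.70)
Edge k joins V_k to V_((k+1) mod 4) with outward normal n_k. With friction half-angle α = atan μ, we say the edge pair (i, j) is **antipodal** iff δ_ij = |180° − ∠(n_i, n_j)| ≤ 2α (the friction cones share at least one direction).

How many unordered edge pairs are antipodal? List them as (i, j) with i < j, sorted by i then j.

α = atan 0.65 = 33.02°;  2α = 66.05°
n_0 = (-0.5079, +0.8614)
n_1 = (-0.8944, -0.4472)
n_2 = (+0.7785, -0.6277)
n_3 = (+0.9949, +0.1006)
  (0,1): δ = 93.96°  ·
  (0,2): δ = 20.60°  ✓
  (0,3): δ = 65.25°  ✓
  (1,2): δ = 65.44°  ✓
  (1,3): δ = 20.79°  ✓
  (2,3): δ = 135.35°  ·
antipodal pairs: 4

count = 4; pairs: (0,2), (0,3), (1,2), (1,3)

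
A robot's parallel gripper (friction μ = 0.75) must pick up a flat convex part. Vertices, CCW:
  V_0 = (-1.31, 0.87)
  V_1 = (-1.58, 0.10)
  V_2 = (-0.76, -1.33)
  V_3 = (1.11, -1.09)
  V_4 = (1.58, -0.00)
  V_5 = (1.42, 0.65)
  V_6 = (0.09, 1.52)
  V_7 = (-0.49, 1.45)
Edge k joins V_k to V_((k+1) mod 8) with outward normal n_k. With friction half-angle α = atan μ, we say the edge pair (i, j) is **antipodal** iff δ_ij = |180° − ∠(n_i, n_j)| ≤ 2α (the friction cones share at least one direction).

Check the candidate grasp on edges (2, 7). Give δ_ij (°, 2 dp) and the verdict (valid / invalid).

δ = 27.96°, valid

α = atan 0.75 = 36.87°;  2α = 73.74°
edge 2: e_2 = (+1.87, +0.24);  n_2 = (+0.1273, -0.9919)
edge 7: e_7 = (-0.82, -0.58);  n_7 = (-0.5775, +0.8164)
∠(n_2, n_7) = 152.04°
δ = |180° − 152.04°| = 27.96°
27.96° ≤ 2α = 73.74°  →  valid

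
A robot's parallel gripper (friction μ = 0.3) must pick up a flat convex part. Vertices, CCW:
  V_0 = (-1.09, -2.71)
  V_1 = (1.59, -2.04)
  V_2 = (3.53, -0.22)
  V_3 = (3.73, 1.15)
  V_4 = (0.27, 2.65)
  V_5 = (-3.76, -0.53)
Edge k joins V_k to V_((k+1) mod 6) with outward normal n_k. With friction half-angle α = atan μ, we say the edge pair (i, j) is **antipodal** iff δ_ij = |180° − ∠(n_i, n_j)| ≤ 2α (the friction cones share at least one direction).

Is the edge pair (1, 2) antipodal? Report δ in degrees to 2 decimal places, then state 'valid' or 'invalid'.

δ = 141.48°, invalid

α = atan 0.3 = 16.70°;  2α = 33.40°
edge 1: e_1 = (+1.94, +1.82);  n_1 = (+0.6842, -0.7293)
edge 2: e_2 = (+0.20, +1.37);  n_2 = (+0.9895, -0.1445)
∠(n_1, n_2) = 38.52°
δ = |180° − 38.52°| = 141.48°
141.48° > 2α = 33.40°  →  invalid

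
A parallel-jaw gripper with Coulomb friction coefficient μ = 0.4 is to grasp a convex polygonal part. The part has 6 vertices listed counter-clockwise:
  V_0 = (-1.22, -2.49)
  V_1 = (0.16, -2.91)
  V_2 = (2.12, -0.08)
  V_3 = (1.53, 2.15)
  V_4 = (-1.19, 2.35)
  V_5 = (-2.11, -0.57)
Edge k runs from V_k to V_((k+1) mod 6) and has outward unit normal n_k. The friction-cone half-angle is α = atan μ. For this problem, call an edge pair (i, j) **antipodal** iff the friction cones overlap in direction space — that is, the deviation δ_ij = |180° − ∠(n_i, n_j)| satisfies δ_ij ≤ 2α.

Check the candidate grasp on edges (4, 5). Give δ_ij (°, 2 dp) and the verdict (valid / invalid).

δ = 137.64°, invalid

α = atan 0.4 = 21.80°;  2α = 43.60°
edge 4: e_4 = (-0.92, -2.92);  n_4 = (-0.9538, +0.3005)
edge 5: e_5 = (+0.89, -1.92);  n_5 = (-0.9073, -0.4206)
∠(n_4, n_5) = 42.36°
δ = |180° − 42.36°| = 137.64°
137.64° > 2α = 43.60°  →  invalid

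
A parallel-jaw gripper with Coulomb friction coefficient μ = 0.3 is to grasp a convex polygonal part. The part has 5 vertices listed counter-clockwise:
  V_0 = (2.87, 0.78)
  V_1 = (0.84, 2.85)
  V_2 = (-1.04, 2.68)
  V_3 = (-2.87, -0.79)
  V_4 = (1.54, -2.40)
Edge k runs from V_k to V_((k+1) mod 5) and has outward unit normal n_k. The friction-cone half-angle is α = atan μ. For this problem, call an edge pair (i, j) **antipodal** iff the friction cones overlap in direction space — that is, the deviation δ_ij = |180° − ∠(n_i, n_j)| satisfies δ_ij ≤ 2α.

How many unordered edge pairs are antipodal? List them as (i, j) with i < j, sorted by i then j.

count = 3; pairs: (0,3), (1,3), (2,4)

α = atan 0.3 = 16.70°;  2α = 33.40°
n_0 = (+0.7140, +0.7002)
n_1 = (-0.0901, +0.9959)
n_2 = (-0.8845, +0.4665)
n_3 = (-0.3429, -0.9394)
n_4 = (+0.9226, -0.3859)
  (0,1): δ = 129.27°  ·
  (0,2): δ = 72.25°  ·
  (0,3): δ = 25.50°  ✓
  (0,4): δ = 112.86°  ·
  (1,2): δ = 122.97°  ·
  (1,3): δ = 25.22°  ✓
  (1,4): δ = 62.14°  ·
  (2,3): δ = 82.25°  ·
  (2,4): δ = 5.11°  ✓
  (3,4): δ = 92.64°  ·
antipodal pairs: 3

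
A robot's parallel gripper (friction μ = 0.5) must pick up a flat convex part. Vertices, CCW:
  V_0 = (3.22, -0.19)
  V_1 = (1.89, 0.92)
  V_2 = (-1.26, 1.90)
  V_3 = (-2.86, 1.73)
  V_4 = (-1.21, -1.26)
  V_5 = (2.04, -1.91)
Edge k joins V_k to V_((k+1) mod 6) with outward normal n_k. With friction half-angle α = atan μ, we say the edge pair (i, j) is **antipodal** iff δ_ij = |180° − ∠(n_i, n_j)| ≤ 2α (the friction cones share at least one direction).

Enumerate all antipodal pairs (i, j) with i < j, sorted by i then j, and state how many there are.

α = atan 0.5 = 26.57°;  2α = 53.13°
n_0 = (+0.6408, +0.7677)
n_1 = (+0.2971, +0.9549)
n_2 = (-0.1057, +0.9944)
n_3 = (-0.8755, -0.4832)
n_4 = (-0.1961, -0.9806)
n_5 = (+0.8246, -0.5657)
  (0,1): δ = 157.43°  ·
  (0,2): δ = 134.09°  ·
  (0,3): δ = 21.26°  ✓
  (0,4): δ = 28.54°  ✓
  (0,5): δ = 95.40°  ·
  (1,2): δ = 156.65°  ·
  (1,3): δ = 43.83°  ✓
  (1,4): δ = 5.97°  ✓
  (1,5): δ = 72.83°  ·
  (2,3): δ = 67.17°  ·
  (2,4): δ = 17.37°  ✓
  (2,5): δ = 49.48°  ✓
  (3,4): δ = 130.20°  ·
  (3,5): δ = 63.34°  ·
  (4,5): δ = 113.14°  ·
antipodal pairs: 6

count = 6; pairs: (0,3), (0,4), (1,3), (1,4), (2,4), (2,5)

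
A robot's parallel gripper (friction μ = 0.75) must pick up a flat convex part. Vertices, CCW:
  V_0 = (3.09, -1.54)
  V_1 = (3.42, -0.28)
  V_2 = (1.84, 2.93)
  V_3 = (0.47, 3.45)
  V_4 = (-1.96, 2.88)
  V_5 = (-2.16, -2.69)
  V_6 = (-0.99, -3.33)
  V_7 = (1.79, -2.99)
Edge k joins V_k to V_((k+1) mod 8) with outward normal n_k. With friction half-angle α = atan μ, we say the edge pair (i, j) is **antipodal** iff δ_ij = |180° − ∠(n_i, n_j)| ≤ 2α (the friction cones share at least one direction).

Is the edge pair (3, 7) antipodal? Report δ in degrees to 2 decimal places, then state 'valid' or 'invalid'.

δ = 34.92°, valid

α = atan 0.75 = 36.87°;  2α = 73.74°
edge 3: e_3 = (-2.43, -0.57);  n_3 = (-0.2284, +0.9736)
edge 7: e_7 = (+1.30, +1.45);  n_7 = (+0.7446, -0.6675)
∠(n_3, n_7) = 145.08°
δ = |180° − 145.08°| = 34.92°
34.92° ≤ 2α = 73.74°  →  valid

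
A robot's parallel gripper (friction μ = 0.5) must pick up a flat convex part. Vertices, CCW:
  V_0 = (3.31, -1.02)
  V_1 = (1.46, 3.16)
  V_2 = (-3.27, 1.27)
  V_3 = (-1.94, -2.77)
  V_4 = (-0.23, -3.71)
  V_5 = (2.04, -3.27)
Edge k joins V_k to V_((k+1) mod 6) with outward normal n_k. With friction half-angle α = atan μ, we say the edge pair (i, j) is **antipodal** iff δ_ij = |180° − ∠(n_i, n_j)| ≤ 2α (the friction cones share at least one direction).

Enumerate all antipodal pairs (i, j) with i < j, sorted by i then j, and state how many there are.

count = 6; pairs: (0,2), (0,3), (1,3), (1,4), (1,5), (2,5)

α = atan 0.5 = 26.57°;  2α = 53.13°
n_0 = (+0.9144, +0.4047)
n_1 = (-0.3711, +0.9286)
n_2 = (-0.9499, -0.3127)
n_3 = (-0.4817, -0.8763)
n_4 = (+0.1903, -0.9817)
n_5 = (+0.8709, -0.4915)
  (0,1): δ = 92.09°  ·
  (0,2): δ = 5.65°  ✓
  (0,3): δ = 37.33°  ✓
  (0,4): δ = 77.10°  ·
  (0,5): δ = 126.68°  ·
  (1,2): δ = 93.56°  ·
  (1,3): δ = 50.58°  ✓
  (1,4): δ = 10.81°  ✓
  (1,5): δ = 38.78°  ✓
  (2,3): δ = 137.02°  ·
  (2,4): δ = 97.25°  ·
  (2,5): δ = 47.66°  ✓
  (3,4): δ = 140.23°  ·
  (3,5): δ = 90.64°  ·
  (4,5): δ = 130.41°  ·
antipodal pairs: 6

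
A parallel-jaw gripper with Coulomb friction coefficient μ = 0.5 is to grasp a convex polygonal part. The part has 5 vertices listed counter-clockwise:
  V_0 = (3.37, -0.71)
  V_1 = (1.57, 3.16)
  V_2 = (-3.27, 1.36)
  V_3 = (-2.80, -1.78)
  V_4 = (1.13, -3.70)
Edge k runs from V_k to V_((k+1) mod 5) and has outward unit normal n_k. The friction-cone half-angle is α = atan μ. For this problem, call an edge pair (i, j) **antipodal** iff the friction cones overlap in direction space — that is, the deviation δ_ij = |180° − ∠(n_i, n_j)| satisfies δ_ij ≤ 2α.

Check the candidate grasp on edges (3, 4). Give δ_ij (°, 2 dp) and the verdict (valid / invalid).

α = atan 0.5 = 26.57°;  2α = 53.13°
edge 3: e_3 = (+3.93, -1.92);  n_3 = (-0.4390, -0.8985)
edge 4: e_4 = (+2.24, +2.99);  n_4 = (+0.8003, -0.5996)
∠(n_3, n_4) = 79.20°
δ = |180° − 79.20°| = 100.80°
100.80° > 2α = 53.13°  →  invalid

δ = 100.80°, invalid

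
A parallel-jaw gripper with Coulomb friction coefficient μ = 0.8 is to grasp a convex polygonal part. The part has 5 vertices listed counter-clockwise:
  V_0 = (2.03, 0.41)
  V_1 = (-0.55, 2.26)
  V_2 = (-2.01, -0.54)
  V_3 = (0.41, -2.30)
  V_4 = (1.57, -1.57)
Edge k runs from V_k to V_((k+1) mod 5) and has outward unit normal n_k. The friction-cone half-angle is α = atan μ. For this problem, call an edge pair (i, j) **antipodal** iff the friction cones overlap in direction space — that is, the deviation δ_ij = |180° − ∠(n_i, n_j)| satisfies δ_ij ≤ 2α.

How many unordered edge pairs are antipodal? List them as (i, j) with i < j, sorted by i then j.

α = atan 0.8 = 38.66°;  2α = 77.32°
n_0 = (+0.5827, +0.8127)
n_1 = (-0.8867, +0.4623)
n_2 = (-0.5882, -0.8087)
n_3 = (+0.5326, -0.8464)
n_4 = (+0.9741, -0.2263)
  (0,1): δ = 81.90°  ·
  (0,2): δ = 0.38°  ✓
  (0,3): δ = 67.83°  ✓
  (0,4): δ = 112.56°  ·
  (1,2): δ = 98.49°  ·
  (1,3): δ = 30.28°  ✓
  (1,4): δ = 14.46°  ✓
  (2,3): δ = 111.79°  ·
  (2,4): δ = 67.05°  ✓
  (3,4): δ = 135.26°  ·
antipodal pairs: 5

count = 5; pairs: (0,2), (0,3), (1,3), (1,4), (2,4)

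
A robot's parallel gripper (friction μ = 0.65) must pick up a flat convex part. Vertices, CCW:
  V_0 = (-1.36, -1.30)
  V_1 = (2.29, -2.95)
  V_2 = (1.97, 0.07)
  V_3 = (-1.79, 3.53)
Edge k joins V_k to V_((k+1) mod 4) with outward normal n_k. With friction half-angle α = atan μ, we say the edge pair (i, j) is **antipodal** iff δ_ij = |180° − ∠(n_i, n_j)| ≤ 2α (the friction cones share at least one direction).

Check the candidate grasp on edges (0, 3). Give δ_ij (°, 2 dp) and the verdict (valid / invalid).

δ = 119.41°, invalid

α = atan 0.65 = 33.02°;  2α = 66.05°
edge 0: e_0 = (+3.65, -1.65);  n_0 = (-0.4119, -0.9112)
edge 3: e_3 = (+0.43, -4.83);  n_3 = (-0.9961, -0.0887)
∠(n_0, n_3) = 60.59°
δ = |180° − 60.59°| = 119.41°
119.41° > 2α = 66.05°  →  invalid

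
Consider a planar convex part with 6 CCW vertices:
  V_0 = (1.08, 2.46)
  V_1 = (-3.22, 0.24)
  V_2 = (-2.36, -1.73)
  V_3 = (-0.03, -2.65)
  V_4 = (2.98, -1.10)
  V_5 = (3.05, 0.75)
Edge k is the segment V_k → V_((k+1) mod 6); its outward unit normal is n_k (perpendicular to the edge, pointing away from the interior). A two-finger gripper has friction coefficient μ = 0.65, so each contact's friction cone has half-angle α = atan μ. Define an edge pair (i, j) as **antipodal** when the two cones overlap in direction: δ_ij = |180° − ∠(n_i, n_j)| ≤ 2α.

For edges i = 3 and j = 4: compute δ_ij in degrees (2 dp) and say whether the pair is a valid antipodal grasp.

δ = 119.41°, invalid

α = atan 0.65 = 33.02°;  2α = 66.05°
edge 3: e_3 = (+3.01, +1.55);  n_3 = (+0.4578, -0.8890)
edge 4: e_4 = (+0.07, +1.85);  n_4 = (+0.9993, -0.0378)
∠(n_3, n_4) = 60.59°
δ = |180° − 60.59°| = 119.41°
119.41° > 2α = 66.05°  →  invalid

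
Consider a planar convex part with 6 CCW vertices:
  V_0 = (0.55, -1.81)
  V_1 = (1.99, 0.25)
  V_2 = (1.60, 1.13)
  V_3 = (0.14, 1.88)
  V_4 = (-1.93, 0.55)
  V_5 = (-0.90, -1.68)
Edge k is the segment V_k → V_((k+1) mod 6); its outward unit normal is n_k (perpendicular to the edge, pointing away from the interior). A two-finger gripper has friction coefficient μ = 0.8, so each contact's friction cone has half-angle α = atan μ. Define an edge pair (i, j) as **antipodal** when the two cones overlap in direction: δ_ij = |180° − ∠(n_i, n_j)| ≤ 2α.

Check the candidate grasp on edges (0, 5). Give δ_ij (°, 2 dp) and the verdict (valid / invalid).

α = atan 0.8 = 38.66°;  2α = 77.32°
edge 0: e_0 = (+1.44, +2.06);  n_0 = (+0.8196, -0.5729)
edge 5: e_5 = (+1.45, -0.13);  n_5 = (-0.0893, -0.9960)
∠(n_0, n_5) = 60.17°
δ = |180° − 60.17°| = 119.83°
119.83° > 2α = 77.32°  →  invalid

δ = 119.83°, invalid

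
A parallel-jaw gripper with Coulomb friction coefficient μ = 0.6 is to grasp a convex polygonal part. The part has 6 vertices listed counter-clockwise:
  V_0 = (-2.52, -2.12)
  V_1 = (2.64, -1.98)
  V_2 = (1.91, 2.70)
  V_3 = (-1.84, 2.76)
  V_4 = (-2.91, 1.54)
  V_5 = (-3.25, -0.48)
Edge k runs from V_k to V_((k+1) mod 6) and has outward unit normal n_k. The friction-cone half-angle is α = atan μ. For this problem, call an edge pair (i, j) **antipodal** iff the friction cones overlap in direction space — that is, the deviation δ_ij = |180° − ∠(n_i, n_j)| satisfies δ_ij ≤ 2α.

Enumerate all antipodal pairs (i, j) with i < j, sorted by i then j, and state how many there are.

count = 5; pairs: (0,2), (0,3), (1,3), (1,4), (1,5)

α = atan 0.6 = 30.96°;  2α = 61.93°
n_0 = (+0.0271, -0.9996)
n_1 = (+0.9881, +0.1541)
n_2 = (+0.0160, +0.9999)
n_3 = (-0.7518, +0.6594)
n_4 = (-0.9861, +0.1660)
n_5 = (-0.9136, -0.4067)
  (0,1): δ = 82.69°  ·
  (0,2): δ = 2.47°  ✓
  (0,3): δ = 47.19°  ✓
  (0,4): δ = 78.89°  ·
  (0,5): δ = 112.44°  ·
  (1,2): δ = 99.78°  ·
  (1,3): δ = 50.12°  ✓
  (1,4): δ = 18.42°  ✓
  (1,5): δ = 15.13°  ✓
  (2,3): δ = 130.34°  ·
  (2,4): δ = 98.64°  ·
  (2,5): δ = 65.09°  ·
  (3,4): δ = 148.30°  ·
  (3,5): δ = 114.75°  ·
  (4,5): δ = 146.45°  ·
antipodal pairs: 5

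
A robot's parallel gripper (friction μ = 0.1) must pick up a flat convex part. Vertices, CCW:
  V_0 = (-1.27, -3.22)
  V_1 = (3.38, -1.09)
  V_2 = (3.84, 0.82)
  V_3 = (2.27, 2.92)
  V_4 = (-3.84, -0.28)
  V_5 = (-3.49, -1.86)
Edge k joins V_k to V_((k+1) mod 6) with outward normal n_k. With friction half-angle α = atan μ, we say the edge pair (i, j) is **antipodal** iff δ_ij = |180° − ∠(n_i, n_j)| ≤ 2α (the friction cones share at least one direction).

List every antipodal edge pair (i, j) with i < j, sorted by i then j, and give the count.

count = 1; pairs: (0,3)

α = atan 0.1 = 5.71°;  2α = 11.42°
n_0 = (+0.4165, -0.9092)
n_1 = (+0.9722, -0.2341)
n_2 = (+0.8009, +0.5988)
n_3 = (-0.4640, +0.8859)
n_4 = (-0.9763, -0.2163)
n_5 = (-0.5224, -0.8527)
  (0,1): δ = 128.15°  ·
  (0,2): δ = 77.83°  ·
  (0,3): δ = 3.03°  ✓
  (0,4): δ = 77.88°  ·
  (0,5): δ = 123.90°  ·
  (1,2): δ = 129.68°  ·
  (1,3): δ = 48.82°  ·
  (1,4): δ = 26.03°  ·
  (1,5): δ = 72.05°  ·
  (2,3): δ = 99.14°  ·
  (2,4): δ = 24.29°  ·
  (2,5): δ = 21.73°  ·
  (3,4): δ = 105.15°  ·
  (3,5): δ = 59.13°  ·
  (4,5): δ = 133.98°  ·
antipodal pairs: 1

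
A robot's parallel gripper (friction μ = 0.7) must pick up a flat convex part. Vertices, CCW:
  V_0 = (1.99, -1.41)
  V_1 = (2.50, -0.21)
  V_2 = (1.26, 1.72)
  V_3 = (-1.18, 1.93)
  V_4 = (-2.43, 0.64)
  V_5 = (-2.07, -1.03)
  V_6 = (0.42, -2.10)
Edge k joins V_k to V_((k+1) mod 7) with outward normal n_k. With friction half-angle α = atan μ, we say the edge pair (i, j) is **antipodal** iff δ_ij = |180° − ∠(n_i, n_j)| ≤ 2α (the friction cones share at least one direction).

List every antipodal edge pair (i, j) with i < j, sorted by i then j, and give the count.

count = 8; pairs: (0,3), (0,4), (1,4), (1,5), (2,5), (2,6), (3,5), (3,6)

α = atan 0.7 = 34.99°;  2α = 69.98°
n_0 = (+0.9203, -0.3911)
n_1 = (+0.8413, +0.5405)
n_2 = (+0.0857, +0.9963)
n_3 = (-0.7182, +0.6959)
n_4 = (-0.9775, -0.2107)
n_5 = (-0.3948, -0.9188)
n_6 = (+0.4023, -0.9155)
  (0,1): δ = 124.25°  ·
  (0,2): δ = 71.89°  ·
  (0,3): δ = 21.07°  ✓
  (0,4): δ = 35.19°  ✓
  (0,5): δ = 89.77°  ·
  (0,6): δ = 136.75°  ·
  (1,2): δ = 127.64°  ·
  (1,3): δ = 76.82°  ·
  (1,4): δ = 20.56°  ✓
  (1,5): δ = 34.03°  ✓
  (1,6): δ = 81.00°  ·
  (2,3): δ = 129.18°  ·
  (2,4): δ = 72.92°  ·
  (2,5): δ = 18.34°  ✓
  (2,6): δ = 28.64°  ✓
  (3,4): δ = 123.74°  ·
  (3,5): δ = 69.16°  ✓
  (3,6): δ = 22.18°  ✓
  (4,5): δ = 125.42°  ·
  (4,6): δ = 78.44°  ·
  (5,6): δ = 133.02°  ·
antipodal pairs: 8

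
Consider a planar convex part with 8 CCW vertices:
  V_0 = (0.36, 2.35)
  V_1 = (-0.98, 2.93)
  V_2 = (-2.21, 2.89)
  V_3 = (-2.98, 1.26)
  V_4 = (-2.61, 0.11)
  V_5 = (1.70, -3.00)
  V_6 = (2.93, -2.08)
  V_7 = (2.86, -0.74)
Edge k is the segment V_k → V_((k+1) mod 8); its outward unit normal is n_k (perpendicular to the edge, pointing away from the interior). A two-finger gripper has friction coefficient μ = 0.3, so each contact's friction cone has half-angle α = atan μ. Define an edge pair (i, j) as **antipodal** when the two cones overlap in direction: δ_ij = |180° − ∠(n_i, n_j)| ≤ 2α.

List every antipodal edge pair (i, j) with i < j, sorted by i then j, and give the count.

α = atan 0.3 = 16.70°;  2α = 33.40°
n_0 = (+0.3972, +0.9177)
n_1 = (-0.0325, +0.9995)
n_2 = (-0.9042, +0.4271)
n_3 = (-0.9519, -0.3063)
n_4 = (-0.5851, -0.8109)
n_5 = (+0.5990, -0.8008)
n_6 = (+0.9986, +0.0522)
n_7 = (+0.7774, +0.6290)
  (0,1): δ = 154.73°  ·
  (0,2): δ = 91.88°  ·
  (0,3): δ = 48.76°  ·
  (0,4): δ = 12.41°  ✓
  (0,5): δ = 60.20°  ·
  (0,6): δ = 116.40°  ·
  (0,7): δ = 152.38°  ·
  (1,2): δ = 117.15°  ·
  (1,3): δ = 74.03°  ·
  (1,4): δ = 37.68°  ·
  (1,5): δ = 34.93°  ·
  (1,6): δ = 91.13°  ·
  (1,7): δ = 127.11°  ·
  (2,3): δ = 136.88°  ·
  (2,4): δ = 100.53°  ·
  (2,5): δ = 27.92°  ✓
  (2,6): δ = 28.28°  ✓
  (2,7): δ = 64.26°  ·
  (3,4): δ = 143.65°  ·
  (3,5): δ = 71.04°  ·
  (3,6): δ = 14.84°  ✓
  (3,7): δ = 21.14°  ✓
  (4,5): δ = 107.39°  ·
  (4,6): δ = 51.20°  ·
  (4,7): δ = 15.21°  ✓
  (5,6): δ = 123.80°  ·
  (5,7): δ = 87.82°  ·
  (6,7): δ = 144.02°  ·
antipodal pairs: 6

count = 6; pairs: (0,4), (2,5), (2,6), (3,6), (3,7), (4,7)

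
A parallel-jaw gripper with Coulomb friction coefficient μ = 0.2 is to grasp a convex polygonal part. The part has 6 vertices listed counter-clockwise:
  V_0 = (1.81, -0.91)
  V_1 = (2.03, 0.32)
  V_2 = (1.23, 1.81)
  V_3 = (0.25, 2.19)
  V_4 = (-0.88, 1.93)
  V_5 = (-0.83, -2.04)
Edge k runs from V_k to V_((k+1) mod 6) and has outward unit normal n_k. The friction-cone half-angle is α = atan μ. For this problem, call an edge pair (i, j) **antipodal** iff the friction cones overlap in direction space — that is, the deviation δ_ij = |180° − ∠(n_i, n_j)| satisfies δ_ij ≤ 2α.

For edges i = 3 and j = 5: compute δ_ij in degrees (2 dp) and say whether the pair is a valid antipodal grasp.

α = atan 0.2 = 11.31°;  2α = 22.62°
edge 3: e_3 = (-1.13, -0.26);  n_3 = (-0.2242, +0.9745)
edge 5: e_5 = (+2.64, +1.13);  n_5 = (+0.3935, -0.9193)
∠(n_3, n_5) = 169.79°
δ = |180° − 169.79°| = 10.21°
10.21° ≤ 2α = 22.62°  →  valid

δ = 10.21°, valid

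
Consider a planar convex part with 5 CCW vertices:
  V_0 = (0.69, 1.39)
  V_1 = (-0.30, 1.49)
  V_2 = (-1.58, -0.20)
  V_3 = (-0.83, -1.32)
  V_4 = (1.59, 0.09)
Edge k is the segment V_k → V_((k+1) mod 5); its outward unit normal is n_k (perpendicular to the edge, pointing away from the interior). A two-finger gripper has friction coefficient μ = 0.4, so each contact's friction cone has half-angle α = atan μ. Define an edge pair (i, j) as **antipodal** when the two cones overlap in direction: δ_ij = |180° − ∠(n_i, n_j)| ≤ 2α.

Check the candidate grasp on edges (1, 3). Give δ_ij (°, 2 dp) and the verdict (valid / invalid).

δ = 22.63°, valid

α = atan 0.4 = 21.80°;  2α = 43.60°
edge 1: e_1 = (-1.28, -1.69);  n_1 = (-0.7972, +0.6038)
edge 3: e_3 = (+2.42, +1.41);  n_3 = (+0.5034, -0.8640)
∠(n_1, n_3) = 157.37°
δ = |180° − 157.37°| = 22.63°
22.63° ≤ 2α = 43.60°  →  valid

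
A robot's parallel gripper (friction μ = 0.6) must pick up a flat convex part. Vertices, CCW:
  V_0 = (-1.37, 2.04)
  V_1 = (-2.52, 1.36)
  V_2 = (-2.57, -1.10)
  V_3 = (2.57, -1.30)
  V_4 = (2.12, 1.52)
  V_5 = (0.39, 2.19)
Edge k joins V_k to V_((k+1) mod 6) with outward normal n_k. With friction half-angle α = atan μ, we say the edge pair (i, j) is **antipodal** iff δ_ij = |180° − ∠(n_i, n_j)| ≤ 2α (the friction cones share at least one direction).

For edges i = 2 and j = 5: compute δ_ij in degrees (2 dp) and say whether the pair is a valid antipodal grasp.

δ = 7.10°, valid

α = atan 0.6 = 30.96°;  2α = 61.93°
edge 2: e_2 = (+5.14, -0.20);  n_2 = (-0.0389, -0.9992)
edge 5: e_5 = (-1.76, -0.15);  n_5 = (-0.0849, +0.9964)
∠(n_2, n_5) = 172.90°
δ = |180° − 172.90°| = 7.10°
7.10° ≤ 2α = 61.93°  →  valid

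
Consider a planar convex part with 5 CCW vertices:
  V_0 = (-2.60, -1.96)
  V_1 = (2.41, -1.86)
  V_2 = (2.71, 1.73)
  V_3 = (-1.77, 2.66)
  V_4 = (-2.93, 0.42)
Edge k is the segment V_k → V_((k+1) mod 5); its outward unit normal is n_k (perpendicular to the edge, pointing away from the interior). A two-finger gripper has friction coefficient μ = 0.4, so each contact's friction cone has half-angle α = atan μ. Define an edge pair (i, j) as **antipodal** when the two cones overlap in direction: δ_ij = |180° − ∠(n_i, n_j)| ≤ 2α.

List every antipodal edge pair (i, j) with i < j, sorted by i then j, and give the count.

α = atan 0.4 = 21.80°;  2α = 43.60°
n_0 = (+0.0200, -0.9998)
n_1 = (+0.9965, -0.0833)
n_2 = (+0.2033, +0.9791)
n_3 = (-0.8880, +0.4599)
n_4 = (-0.9905, -0.1373)
  (0,1): δ = 95.92°  ·
  (0,2): δ = 12.87°  ✓
  (0,3): δ = 61.48°  ·
  (0,4): δ = 96.75°  ·
  (1,2): δ = 96.95°  ·
  (1,3): δ = 22.60°  ✓
  (1,4): δ = 12.67°  ✓
  (2,3): δ = 105.65°  ·
  (2,4): δ = 70.38°  ·
  (3,4): δ = 144.73°  ·
antipodal pairs: 3

count = 3; pairs: (0,2), (1,3), (1,4)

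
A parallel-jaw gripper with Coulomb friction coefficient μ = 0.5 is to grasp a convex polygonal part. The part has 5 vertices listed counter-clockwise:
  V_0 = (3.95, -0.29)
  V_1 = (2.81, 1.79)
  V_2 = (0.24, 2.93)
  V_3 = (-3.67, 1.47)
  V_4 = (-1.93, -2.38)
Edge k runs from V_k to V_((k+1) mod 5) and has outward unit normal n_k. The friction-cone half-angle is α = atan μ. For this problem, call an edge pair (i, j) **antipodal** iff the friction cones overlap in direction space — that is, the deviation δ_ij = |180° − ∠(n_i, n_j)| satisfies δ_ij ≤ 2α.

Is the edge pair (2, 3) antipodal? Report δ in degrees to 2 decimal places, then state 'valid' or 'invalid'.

δ = 86.16°, invalid

α = atan 0.5 = 26.57°;  2α = 53.13°
edge 2: e_2 = (-3.91, -1.46);  n_2 = (-0.3498, +0.9368)
edge 3: e_3 = (+1.74, -3.85);  n_3 = (-0.9113, -0.4118)
∠(n_2, n_3) = 93.84°
δ = |180° − 93.84°| = 86.16°
86.16° > 2α = 53.13°  →  invalid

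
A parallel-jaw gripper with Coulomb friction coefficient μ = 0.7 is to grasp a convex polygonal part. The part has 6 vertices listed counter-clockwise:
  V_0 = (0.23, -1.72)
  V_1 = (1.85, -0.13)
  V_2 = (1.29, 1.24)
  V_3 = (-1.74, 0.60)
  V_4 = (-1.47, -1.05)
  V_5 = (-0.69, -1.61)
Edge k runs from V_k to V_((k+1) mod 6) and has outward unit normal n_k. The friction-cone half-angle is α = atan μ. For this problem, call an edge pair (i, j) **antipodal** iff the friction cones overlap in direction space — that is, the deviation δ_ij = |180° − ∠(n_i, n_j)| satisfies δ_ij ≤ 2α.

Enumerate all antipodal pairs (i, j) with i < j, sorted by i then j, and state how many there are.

count = 7; pairs: (0,2), (0,3), (1,3), (1,4), (1,5), (2,4), (2,5)

α = atan 0.7 = 34.99°;  2α = 69.98°
n_0 = (+0.7005, -0.7137)
n_1 = (+0.9257, +0.3784)
n_2 = (-0.2067, +0.9784)
n_3 = (-0.9869, -0.1615)
n_4 = (-0.5832, -0.8123)
n_5 = (-0.1187, -0.9929)
  (0,1): δ = 112.23°  ·
  (0,2): δ = 32.54°  ✓
  (0,3): δ = 54.83°  ✓
  (0,4): δ = 99.86°  ·
  (0,5): δ = 128.72°  ·
  (1,2): δ = 100.31°  ·
  (1,3): δ = 12.94°  ✓
  (1,4): δ = 32.09°  ✓
  (1,5): δ = 60.95°  ✓
  (2,3): δ = 92.63°  ·
  (2,4): δ = 47.60°  ✓
  (2,5): δ = 18.74°  ✓
  (3,4): δ = 134.97°  ·
  (3,5): δ = 106.11°  ·
  (4,5): δ = 151.14°  ·
antipodal pairs: 7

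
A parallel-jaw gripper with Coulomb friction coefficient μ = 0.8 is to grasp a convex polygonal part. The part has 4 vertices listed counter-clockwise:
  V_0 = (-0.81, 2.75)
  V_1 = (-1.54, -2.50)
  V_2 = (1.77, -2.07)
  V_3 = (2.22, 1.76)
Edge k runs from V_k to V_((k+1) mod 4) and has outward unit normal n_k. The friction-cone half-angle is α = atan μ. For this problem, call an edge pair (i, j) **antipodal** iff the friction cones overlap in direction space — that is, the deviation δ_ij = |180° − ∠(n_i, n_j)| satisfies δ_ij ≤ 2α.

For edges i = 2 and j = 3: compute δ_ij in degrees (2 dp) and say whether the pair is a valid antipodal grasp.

α = atan 0.8 = 38.66°;  2α = 77.32°
edge 2: e_2 = (+0.45, +3.83);  n_2 = (+0.9932, -0.1167)
edge 3: e_3 = (-3.03, +0.99);  n_3 = (+0.3106, +0.9505)
∠(n_2, n_3) = 78.61°
δ = |180° − 78.61°| = 101.39°
101.39° > 2α = 77.32°  →  invalid

δ = 101.39°, invalid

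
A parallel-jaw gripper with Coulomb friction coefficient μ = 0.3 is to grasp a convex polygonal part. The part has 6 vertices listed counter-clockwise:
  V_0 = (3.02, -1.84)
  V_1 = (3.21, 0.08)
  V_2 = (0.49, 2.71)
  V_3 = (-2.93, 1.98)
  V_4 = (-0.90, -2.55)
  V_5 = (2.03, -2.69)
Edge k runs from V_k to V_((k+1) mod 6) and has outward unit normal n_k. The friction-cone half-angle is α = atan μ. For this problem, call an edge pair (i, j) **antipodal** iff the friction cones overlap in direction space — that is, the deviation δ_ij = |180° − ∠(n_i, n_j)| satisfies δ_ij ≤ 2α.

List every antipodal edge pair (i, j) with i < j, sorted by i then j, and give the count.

α = atan 0.3 = 16.70°;  2α = 33.40°
n_0 = (+0.9951, -0.0985)
n_1 = (+0.6951, +0.7189)
n_2 = (-0.2087, +0.9780)
n_3 = (-0.9126, -0.4089)
n_4 = (-0.0477, -0.9989)
n_5 = (+0.6514, -0.7587)
  (0,1): δ = 128.38°  ·
  (0,2): δ = 72.30°  ·
  (0,3): δ = 29.79°  ✓
  (0,4): δ = 92.92°  ·
  (0,5): δ = 136.30°  ·
  (1,2): δ = 123.91°  ·
  (1,3): δ = 21.83°  ✓
  (1,4): δ = 41.30°  ·
  (1,5): δ = 84.69°  ·
  (2,3): δ = 77.91°  ·
  (2,4): δ = 14.78°  ✓
  (2,5): δ = 28.60°  ✓
  (3,4): δ = 116.87°  ·
  (3,5): δ = 73.49°  ·
  (4,5): δ = 136.62°  ·
antipodal pairs: 4

count = 4; pairs: (0,3), (1,3), (2,4), (2,5)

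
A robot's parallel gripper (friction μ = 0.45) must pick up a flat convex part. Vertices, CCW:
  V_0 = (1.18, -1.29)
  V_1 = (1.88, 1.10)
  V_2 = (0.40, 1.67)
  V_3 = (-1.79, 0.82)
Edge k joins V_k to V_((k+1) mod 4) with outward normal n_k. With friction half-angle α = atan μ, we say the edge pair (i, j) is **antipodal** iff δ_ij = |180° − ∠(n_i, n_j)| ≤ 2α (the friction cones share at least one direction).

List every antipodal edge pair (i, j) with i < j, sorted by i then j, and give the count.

α = atan 0.45 = 24.23°;  2α = 48.46°
n_0 = (+0.9597, -0.2811)
n_1 = (+0.3594, +0.9332)
n_2 = (-0.3618, +0.9322)
n_3 = (-0.5792, -0.8152)
  (0,1): δ = 94.74°  ·
  (0,2): δ = 52.46°  ·
  (0,3): δ = 70.93°  ·
  (1,2): δ = 137.72°  ·
  (1,3): δ = 14.33°  ✓
  (2,3): δ = 56.60°  ·
antipodal pairs: 1

count = 1; pairs: (1,3)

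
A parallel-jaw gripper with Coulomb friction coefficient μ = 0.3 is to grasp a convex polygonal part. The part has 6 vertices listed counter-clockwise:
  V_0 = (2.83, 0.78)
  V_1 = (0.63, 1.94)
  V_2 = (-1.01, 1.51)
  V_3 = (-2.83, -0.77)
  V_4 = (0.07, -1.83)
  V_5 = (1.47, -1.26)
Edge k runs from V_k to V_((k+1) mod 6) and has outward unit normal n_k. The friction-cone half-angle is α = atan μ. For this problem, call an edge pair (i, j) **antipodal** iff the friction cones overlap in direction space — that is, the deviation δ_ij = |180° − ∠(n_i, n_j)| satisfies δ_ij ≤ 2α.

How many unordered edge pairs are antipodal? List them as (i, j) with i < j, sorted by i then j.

count = 4; pairs: (0,3), (1,4), (2,4), (2,5)

α = atan 0.3 = 16.70°;  2α = 33.40°
n_0 = (+0.4664, +0.8846)
n_1 = (-0.2536, +0.9673)
n_2 = (-0.7815, +0.6239)
n_3 = (-0.3433, -0.9392)
n_4 = (+0.3771, -0.9262)
n_5 = (+0.8321, -0.5547)
  (0,1): δ = 137.51°  ·
  (0,2): δ = 100.80°  ·
  (0,3): δ = 7.72°  ✓
  (0,4): δ = 49.95°  ·
  (0,5): δ = 84.11°  ·
  (1,2): δ = 143.29°  ·
  (1,3): δ = 34.77°  ·
  (1,4): δ = 7.46°  ✓
  (1,5): δ = 41.62°  ·
  (2,3): δ = 71.48°  ·
  (2,4): δ = 29.25°  ✓
  (2,5): δ = 4.91°  ✓
  (3,4): δ = 137.77°  ·
  (3,5): δ = 103.61°  ·
  (4,5): δ = 145.84°  ·
antipodal pairs: 4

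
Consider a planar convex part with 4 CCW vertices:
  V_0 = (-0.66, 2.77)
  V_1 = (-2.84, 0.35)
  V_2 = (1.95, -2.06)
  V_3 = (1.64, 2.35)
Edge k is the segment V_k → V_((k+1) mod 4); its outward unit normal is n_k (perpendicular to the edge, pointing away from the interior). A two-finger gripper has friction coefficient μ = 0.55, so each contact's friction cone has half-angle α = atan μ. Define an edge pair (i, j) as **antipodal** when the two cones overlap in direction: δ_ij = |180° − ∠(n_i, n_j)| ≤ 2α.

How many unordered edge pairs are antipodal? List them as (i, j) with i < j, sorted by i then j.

count = 2; pairs: (0,2), (1,3)

α = atan 0.55 = 28.81°;  2α = 57.62°
n_0 = (-0.7430, +0.6693)
n_1 = (-0.4495, -0.8933)
n_2 = (+0.9975, +0.0701)
n_3 = (+0.1796, +0.9837)
  (0,1): δ = 74.70°  ·
  (0,2): δ = 46.03°  ✓
  (0,3): δ = 121.66°  ·
  (1,2): δ = 59.27°  ·
  (1,3): δ = 16.36°  ✓
  (2,3): δ = 104.37°  ·
antipodal pairs: 2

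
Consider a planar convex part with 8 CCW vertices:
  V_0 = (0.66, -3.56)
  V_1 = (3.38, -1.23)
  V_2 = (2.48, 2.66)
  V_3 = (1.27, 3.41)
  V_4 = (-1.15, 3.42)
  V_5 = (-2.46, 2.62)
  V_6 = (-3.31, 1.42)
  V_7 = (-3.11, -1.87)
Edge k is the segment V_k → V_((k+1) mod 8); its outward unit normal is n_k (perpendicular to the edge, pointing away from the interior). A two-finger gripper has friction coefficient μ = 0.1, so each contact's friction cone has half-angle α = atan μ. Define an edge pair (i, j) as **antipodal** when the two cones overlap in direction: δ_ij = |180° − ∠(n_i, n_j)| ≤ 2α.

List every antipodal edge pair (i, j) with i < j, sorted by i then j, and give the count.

count = 3; pairs: (0,4), (1,6), (2,7)

α = atan 0.1 = 5.71°;  2α = 11.42°
n_0 = (+0.6506, -0.7595)
n_1 = (+0.9743, +0.2254)
n_2 = (+0.5268, +0.8500)
n_3 = (+0.0041, +1.0000)
n_4 = (-0.5212, +0.8534)
n_5 = (-0.8160, +0.5780)
n_6 = (-0.9982, -0.0607)
n_7 = (-0.4091, -0.9125)
  (0,1): δ = 117.56°  ·
  (0,2): δ = 72.38°  ·
  (0,3): δ = 40.82°  ·
  (0,4): δ = 9.17°  ✓
  (0,5): δ = 14.10°  ·
  (0,6): δ = 52.89°  ·
  (0,7): δ = 115.27°  ·
  (1,2): δ = 134.82°  ·
  (1,3): δ = 103.26°  ·
  (1,4): δ = 71.62°  ·
  (1,5): δ = 48.34°  ·
  (1,6): δ = 9.55°  ✓
  (1,7): δ = 52.83°  ·
  (2,3): δ = 148.44°  ·
  (2,4): δ = 116.80°  ·
  (2,5): δ = 93.52°  ·
  (2,6): δ = 54.73°  ·
  (2,7): δ = 7.65°  ✓
  (3,4): δ = 148.35°  ·
  (3,5): δ = 125.07°  ·
  (3,6): δ = 86.28°  ·
  (3,7): δ = 23.91°  ·
  (4,5): δ = 156.72°  ·
  (4,6): δ = 117.93°  ·
  (4,7): δ = 55.56°  ·
  (5,6): δ = 141.21°  ·
  (5,7): δ = 78.83°  ·
  (6,7): δ = 117.62°  ·
antipodal pairs: 3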